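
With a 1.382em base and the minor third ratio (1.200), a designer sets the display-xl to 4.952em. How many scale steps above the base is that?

1.200ⁿ = 4.952 / 1.382 = 3.5832
n = ln(3.5832) / ln(1.200) = 1.2763 / 0.1823 ≈ 7.00

7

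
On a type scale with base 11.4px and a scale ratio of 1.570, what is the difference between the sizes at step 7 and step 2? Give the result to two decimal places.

Step 2: 11.4 × 1.570² = 28.0999px
Step 7: 11.4 × 1.570⁷ = 268.0417px
Difference: 268.0417 − 28.0999 = 239.9418px

239.94px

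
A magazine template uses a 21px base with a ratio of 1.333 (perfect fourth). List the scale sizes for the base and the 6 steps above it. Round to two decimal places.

Step 0: 21px
Step 1: 21.0 × 1.333 = 27.99
Step 2: 21.0 × 1.333² = 37.31
Step 3: 21.0 × 1.333³ = 49.74
Step 4: 21.0 × 1.333⁴ = 66.30
Step 5: 21.0 × 1.333⁵ = 88.38
Step 6: 21.0 × 1.333⁶ = 117.81

21.00px, 27.99px, 37.31px, 49.74px, 66.30px, 88.38px, 117.81px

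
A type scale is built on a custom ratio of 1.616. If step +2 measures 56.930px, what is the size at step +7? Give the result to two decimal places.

56.930 × 1.616⁵ = 56.930 × 11.02064 ≈ 627.405

627.40px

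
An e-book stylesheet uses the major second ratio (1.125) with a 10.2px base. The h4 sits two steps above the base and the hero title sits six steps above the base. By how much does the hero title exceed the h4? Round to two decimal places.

7.77px

Step 2: 10.2 × 1.125² = 12.9094px
Step 6: 10.2 × 1.125⁶ = 20.6783px
Difference: 20.6783 − 12.9094 = 7.7689px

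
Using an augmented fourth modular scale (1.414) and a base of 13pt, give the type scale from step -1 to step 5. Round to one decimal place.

Step -1: 13.0 ÷ 1.414 = 9.2
Step 0: 13pt
Step 1: 13.0 × 1.414 = 18.4
Step 2: 13.0 × 1.414² = 26.0
Step 3: 13.0 × 1.414³ = 36.8
Step 4: 13.0 × 1.414⁴ = 52.0
Step 5: 13.0 × 1.414⁵ = 73.5

9.2pt, 13.0pt, 18.4pt, 26.0pt, 36.8pt, 52.0pt, 73.5pt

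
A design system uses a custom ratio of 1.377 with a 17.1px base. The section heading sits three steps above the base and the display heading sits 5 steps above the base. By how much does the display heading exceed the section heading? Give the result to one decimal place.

40.0px

Step 3: 17.1 × 1.377³ = 44.648px
Step 5: 17.1 × 1.377⁵ = 84.658px
Difference: 84.658 − 44.648 = 40.010px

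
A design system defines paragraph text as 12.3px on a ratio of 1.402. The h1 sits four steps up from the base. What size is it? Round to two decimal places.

47.52px

12.3 × 1.402⁴ = 12.3 × 3.86360 ≈ 47.52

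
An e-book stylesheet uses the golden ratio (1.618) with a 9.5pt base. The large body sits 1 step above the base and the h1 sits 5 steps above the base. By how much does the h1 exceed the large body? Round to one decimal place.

Step 1: 9.5 × 1.618 = 15.371pt
Step 5: 9.5 × 1.618⁵ = 105.346pt
Difference: 105.346 − 15.371 = 89.975pt

90.0pt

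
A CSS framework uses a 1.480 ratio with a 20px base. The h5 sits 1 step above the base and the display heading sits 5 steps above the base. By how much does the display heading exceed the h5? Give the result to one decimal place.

112.4px

Step 1: 20.0 × 1.480 = 29.600px
Step 5: 20.0 × 1.480⁵ = 142.016px
Difference: 142.016 − 29.600 = 112.416px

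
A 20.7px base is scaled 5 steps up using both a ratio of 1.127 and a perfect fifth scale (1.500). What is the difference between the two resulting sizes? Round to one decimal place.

119.6px

At 1.127: 20.7 × 1.127⁵ = 37.635px
Perfect fifth: 20.7 × 1.500⁵ = 157.191px
Difference: 157.191 − 37.635 = 119.556px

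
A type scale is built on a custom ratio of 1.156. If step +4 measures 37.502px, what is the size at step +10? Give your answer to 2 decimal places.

37.502 × 1.156⁶ = 37.502 × 2.38642 ≈ 89.496

89.50px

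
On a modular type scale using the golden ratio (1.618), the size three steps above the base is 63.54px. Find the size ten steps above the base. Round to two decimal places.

63.54 × 1.618⁷ = 63.54 × 29.03017 ≈ 1844.577

1844.58px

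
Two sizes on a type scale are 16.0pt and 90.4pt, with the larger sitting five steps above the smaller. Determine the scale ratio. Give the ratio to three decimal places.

1.414

r⁵ = 90.4 / 16.0, so r = (90.4/16.0)^(1/5).
r = 5.6500^(1/5) ≈ 1.4139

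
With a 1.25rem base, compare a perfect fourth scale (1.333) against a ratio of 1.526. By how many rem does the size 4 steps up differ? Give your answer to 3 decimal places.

Perfect fourth: 1.25 × 1.333⁴ = 3.94667rem
At 1.526: 1.25 × 1.526⁴ = 6.77841rem
Difference: 6.77841 − 3.94667 = 2.83174rem

2.832rem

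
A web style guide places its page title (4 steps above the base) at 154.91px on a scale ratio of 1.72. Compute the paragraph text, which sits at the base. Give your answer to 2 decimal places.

154.91 ÷ 1.72⁴ = 154.91 ÷ 8.75213 ≈ 17.700

17.70px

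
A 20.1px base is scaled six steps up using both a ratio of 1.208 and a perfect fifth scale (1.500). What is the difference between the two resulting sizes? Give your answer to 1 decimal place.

At 1.208: 20.1 × 1.208⁶ = 62.459px
Perfect fifth: 20.1 × 1.500⁶ = 228.952px
Difference: 228.952 − 62.459 = 166.493px

166.5px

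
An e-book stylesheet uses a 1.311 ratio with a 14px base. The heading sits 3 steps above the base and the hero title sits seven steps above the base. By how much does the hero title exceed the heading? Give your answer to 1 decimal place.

61.6px

Step 3: 14.0 × 1.311³ = 31.545px
Step 7: 14.0 × 1.311⁷ = 93.185px
Difference: 93.185 − 31.545 = 61.640px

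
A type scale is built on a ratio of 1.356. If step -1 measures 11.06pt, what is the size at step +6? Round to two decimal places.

11.06 × 1.356⁷ = 11.06 × 8.42981 ≈ 93.234

93.23pt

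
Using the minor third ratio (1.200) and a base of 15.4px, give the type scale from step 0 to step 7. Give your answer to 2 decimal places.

Step 0: 15.4px
Step 1: 15.4 × 1.200 = 18.48
Step 2: 15.4 × 1.200² = 22.18
Step 3: 15.4 × 1.200³ = 26.61
Step 4: 15.4 × 1.200⁴ = 31.93
Step 5: 15.4 × 1.200⁵ = 38.32
Step 6: 15.4 × 1.200⁶ = 45.98
Step 7: 15.4 × 1.200⁷ = 55.18

15.40px, 18.48px, 22.18px, 26.61px, 31.93px, 38.32px, 45.98px, 55.18px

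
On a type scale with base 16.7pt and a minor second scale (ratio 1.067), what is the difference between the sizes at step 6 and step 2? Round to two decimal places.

5.63pt

Step 2: 16.7 × 1.067² = 19.0128pt
Step 6: 16.7 × 1.067⁶ = 24.6435pt
Difference: 24.6435 − 19.0128 = 5.6307pt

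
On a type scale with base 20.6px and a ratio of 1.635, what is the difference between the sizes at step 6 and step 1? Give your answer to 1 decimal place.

359.8px

Step 1: 20.6 × 1.635 = 33.681px
Step 6: 20.6 × 1.635⁶ = 393.526px
Difference: 393.526 − 33.681 = 359.845px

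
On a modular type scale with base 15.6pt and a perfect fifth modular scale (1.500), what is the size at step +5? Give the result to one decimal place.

118.5pt

A modular type scale is a geometric sequence: sizeₙ = base × rⁿ.
15.6 × 1.500⁵ = 15.6 × 7.59375 ≈ 118.46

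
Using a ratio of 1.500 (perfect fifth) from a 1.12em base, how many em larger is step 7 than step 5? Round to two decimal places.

Step 5: 1.12 × 1.500⁵ = 8.5050em
Step 7: 1.12 × 1.500⁷ = 19.1363em
Difference: 19.1363 − 8.5050 = 10.6313em

10.63em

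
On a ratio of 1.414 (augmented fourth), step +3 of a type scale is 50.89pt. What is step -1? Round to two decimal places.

Moving from step +3 to step -1 is 4 steps down, so divide by r⁴.
50.89 ÷ 1.414⁴ = 50.89 ÷ 3.99758 ≈ 12.730

12.73pt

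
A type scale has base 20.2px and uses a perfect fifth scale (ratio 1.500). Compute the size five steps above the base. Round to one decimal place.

20.2 × 1.500⁵ = 20.2 × 7.59375 ≈ 153.39

153.4px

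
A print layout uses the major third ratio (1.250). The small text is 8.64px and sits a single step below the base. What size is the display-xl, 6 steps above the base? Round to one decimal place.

41.2px

Moving from step -1 to step +6 is 7 steps up, so multiply by r⁷.
8.64 × 1.250⁷ = 8.64 × 4.76837 ≈ 41.199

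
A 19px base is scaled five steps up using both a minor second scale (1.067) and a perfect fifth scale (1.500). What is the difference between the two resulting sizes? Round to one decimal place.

118.0px

Minor second: 19.0 × 1.067⁵ = 26.277px
Perfect fifth: 19.0 × 1.500⁵ = 144.281px
Difference: 144.281 − 26.277 = 118.004px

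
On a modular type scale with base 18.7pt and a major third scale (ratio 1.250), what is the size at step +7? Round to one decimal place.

18.7 × 1.250⁷ = 18.7 × 4.76837 ≈ 89.17

89.2pt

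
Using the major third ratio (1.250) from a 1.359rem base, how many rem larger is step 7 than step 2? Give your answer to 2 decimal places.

4.36rem

Step 2: 1.359 × 1.250² = 2.1234rem
Step 7: 1.359 × 1.250⁷ = 6.4802rem
Difference: 6.4802 − 2.1234 = 4.3568rem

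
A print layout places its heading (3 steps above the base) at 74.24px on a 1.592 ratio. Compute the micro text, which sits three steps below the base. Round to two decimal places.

74.24 ÷ 1.592⁶ = 74.24 ÷ 16.28015 ≈ 4.560

4.56px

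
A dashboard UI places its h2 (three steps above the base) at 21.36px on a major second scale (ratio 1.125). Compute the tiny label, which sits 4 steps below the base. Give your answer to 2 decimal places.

9.37px

The gap is -4 − (3) = -7 steps, so the factor is 1.125^-7.
21.36 ÷ 1.125⁷ = 21.36 ÷ 2.28070 ≈ 9.366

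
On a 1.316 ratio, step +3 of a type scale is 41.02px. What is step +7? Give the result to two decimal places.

123.03px

The gap is 7 − (3) = 4 steps, so the factor is 1.316^4.
41.02 × 1.316⁴ = 41.02 × 2.99933 ≈ 123.032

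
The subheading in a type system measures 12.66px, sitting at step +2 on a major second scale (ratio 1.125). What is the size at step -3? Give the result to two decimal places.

7.03px

12.66 ÷ 1.125⁵ = 12.66 ÷ 1.80203 ≈ 7.025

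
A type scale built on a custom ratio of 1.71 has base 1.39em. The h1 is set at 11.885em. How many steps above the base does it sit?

1.71ⁿ = 11.885 / 1.39 = 8.5504
n = ln(8.5504) / ln(1.71) = 2.1460 / 0.5365 ≈ 4.00

4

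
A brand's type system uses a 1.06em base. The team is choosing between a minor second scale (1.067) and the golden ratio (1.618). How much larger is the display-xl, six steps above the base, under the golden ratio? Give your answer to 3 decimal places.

17.454em

Minor second: 1.06 × 1.067⁶ = 1.56420em
Golden ratio: 1.06 × 1.618⁶ = 19.01853em
Difference: 19.01853 − 1.56420 = 17.45433em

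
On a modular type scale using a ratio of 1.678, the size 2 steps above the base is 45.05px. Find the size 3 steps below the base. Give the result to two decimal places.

Moving from step +2 to step -3 is 5 steps down, so divide by r⁵.
45.05 ÷ 1.678⁵ = 45.05 ÷ 13.30331 ≈ 3.386

3.39px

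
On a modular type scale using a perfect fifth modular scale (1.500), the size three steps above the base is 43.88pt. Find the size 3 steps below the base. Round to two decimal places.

3.85pt

The gap is -3 − (3) = -6 steps, so the factor is 1.500^-6.
43.88 ÷ 1.500⁶ = 43.88 ÷ 11.39062 ≈ 3.852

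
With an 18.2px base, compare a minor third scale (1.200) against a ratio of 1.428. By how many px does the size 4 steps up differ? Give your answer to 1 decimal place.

37.9px

Minor third: 18.2 × 1.200⁴ = 37.740px
At 1.428: 18.2 × 1.428⁴ = 75.681px
Difference: 75.681 − 37.740 = 37.941px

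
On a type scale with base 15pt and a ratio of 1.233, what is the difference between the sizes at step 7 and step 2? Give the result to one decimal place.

42.2pt

Step 2: 15.0 × 1.233² = 22.804pt
Step 7: 15.0 × 1.233⁷ = 64.988pt
Difference: 64.988 − 22.804 = 42.184pt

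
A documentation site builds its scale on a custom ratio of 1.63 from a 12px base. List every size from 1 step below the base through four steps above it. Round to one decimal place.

7.4px, 12.0px, 19.6px, 31.9px, 52.0px, 84.7px

Step -1: 12.0 ÷ 1.63 = 7.4
Step 0: 12px
Step 1: 12.0 × 1.63 = 19.6
Step 2: 12.0 × 1.63² = 31.9
Step 3: 12.0 × 1.63³ = 52.0
Step 4: 12.0 × 1.63⁴ = 84.7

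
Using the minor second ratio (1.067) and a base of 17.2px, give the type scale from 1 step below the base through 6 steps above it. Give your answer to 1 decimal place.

Step -1: 17.2 ÷ 1.067 = 16.1
Step 0: 17.2px
Step 1: 17.2 × 1.067 = 18.4
Step 2: 17.2 × 1.067² = 19.6
Step 3: 17.2 × 1.067³ = 20.9
Step 4: 17.2 × 1.067⁴ = 22.3
Step 5: 17.2 × 1.067⁵ = 23.8
Step 6: 17.2 × 1.067⁶ = 25.4

16.1px, 17.2px, 18.4px, 19.6px, 20.9px, 22.3px, 23.8px, 25.4px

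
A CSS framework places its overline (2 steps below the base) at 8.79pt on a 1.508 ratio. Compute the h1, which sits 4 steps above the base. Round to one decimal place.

103.4pt

Moving from step -2 to step +4 is 6 steps up, so multiply by r⁶.
8.79 × 1.508⁶ = 8.79 × 11.76002 ≈ 103.371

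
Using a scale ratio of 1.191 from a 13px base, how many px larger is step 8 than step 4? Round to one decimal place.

Step 4: 13.0 × 1.191⁴ = 26.157px
Step 8: 13.0 × 1.191⁸ = 52.630px
Difference: 52.630 − 26.157 = 26.473px

26.5px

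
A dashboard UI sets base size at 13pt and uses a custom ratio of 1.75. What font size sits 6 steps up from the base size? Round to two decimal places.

373.40pt

13.0 × 1.75⁶ = 13.0 × 28.72290 ≈ 373.40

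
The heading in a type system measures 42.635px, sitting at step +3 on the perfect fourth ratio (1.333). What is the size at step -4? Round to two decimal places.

5.70px

42.635 ÷ 1.333⁷ = 42.635 ÷ 7.47844 ≈ 5.701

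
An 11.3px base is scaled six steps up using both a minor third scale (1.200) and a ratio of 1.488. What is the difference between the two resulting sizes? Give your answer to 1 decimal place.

Minor third: 11.3 × 1.200⁶ = 33.742px
At 1.488: 11.3 × 1.488⁶ = 122.658px
Difference: 122.658 − 33.742 = 88.916px

88.9px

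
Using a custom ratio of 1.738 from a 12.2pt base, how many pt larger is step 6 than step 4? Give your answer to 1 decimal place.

224.9pt

Step 4: 12.2 × 1.738⁴ = 111.316pt
Step 6: 12.2 × 1.738⁶ = 336.247pt
Difference: 336.247 − 111.316 = 224.931pt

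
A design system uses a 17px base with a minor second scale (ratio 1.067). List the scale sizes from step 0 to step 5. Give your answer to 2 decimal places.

17.00px, 18.14px, 19.35px, 20.65px, 22.03px, 23.51px

Step 0: 17px
Step 1: 17.0 × 1.067 = 18.14
Step 2: 17.0 × 1.067² = 19.35
Step 3: 17.0 × 1.067³ = 20.65
Step 4: 17.0 × 1.067⁴ = 22.03
Step 5: 17.0 × 1.067⁵ = 23.51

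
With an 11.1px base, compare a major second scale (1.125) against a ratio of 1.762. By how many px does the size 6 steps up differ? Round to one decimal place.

309.7px

Major second: 11.1 × 1.125⁶ = 22.503px
At 1.762: 11.1 × 1.762⁶ = 332.168px
Difference: 332.168 − 22.503 = 309.665px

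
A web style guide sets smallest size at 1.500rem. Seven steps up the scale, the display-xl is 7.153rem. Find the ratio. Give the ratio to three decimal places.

r⁷ = 7.153 / 1.500, so r = (7.153/1.500)^(1/7).
r = 4.7687^(1/7) ≈ 1.2500

1.250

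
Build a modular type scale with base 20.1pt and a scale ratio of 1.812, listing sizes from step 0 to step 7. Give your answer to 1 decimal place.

20.1pt, 36.4pt, 66.0pt, 119.6pt, 216.7pt, 392.6pt, 711.5pt, 1289.1pt

Step 0: 20.1pt
Step 1: 20.1 × 1.812 = 36.4
Step 2: 20.1 × 1.812² = 66.0
Step 3: 20.1 × 1.812³ = 119.6
Step 4: 20.1 × 1.812⁴ = 216.7
Step 5: 20.1 × 1.812⁵ = 392.6
Step 6: 20.1 × 1.812⁶ = 711.5
Step 7: 20.1 × 1.812⁷ = 1289.1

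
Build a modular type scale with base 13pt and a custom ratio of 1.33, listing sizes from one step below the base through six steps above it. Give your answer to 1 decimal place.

Step -1: 13.0 ÷ 1.33 = 9.8
Step 0: 13pt
Step 1: 13.0 × 1.33 = 17.3
Step 2: 13.0 × 1.33² = 23.0
Step 3: 13.0 × 1.33³ = 30.6
Step 4: 13.0 × 1.33⁴ = 40.7
Step 5: 13.0 × 1.33⁵ = 54.1
Step 6: 13.0 × 1.33⁶ = 72.0

9.8pt, 13.0pt, 17.3pt, 23.0pt, 30.6pt, 40.7pt, 54.1pt, 72.0pt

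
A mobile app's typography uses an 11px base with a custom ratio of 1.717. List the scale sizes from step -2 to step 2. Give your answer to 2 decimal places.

3.73px, 6.41px, 11.00px, 18.89px, 32.43px

Step -2: 11.0 ÷ 1.717² = 3.73
Step -1: 11.0 ÷ 1.717 = 6.41
Step 0: 11px
Step 1: 11.0 × 1.717 = 18.89
Step 2: 11.0 × 1.717² = 32.43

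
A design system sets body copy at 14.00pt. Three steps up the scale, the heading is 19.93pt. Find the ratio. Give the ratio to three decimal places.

1.125

The ratio satisfies 14.00 × r³ = 19.93, so r = (19.93 / 14.00)^(1/3).
r = 1.4236^(1/3) ≈ 1.1249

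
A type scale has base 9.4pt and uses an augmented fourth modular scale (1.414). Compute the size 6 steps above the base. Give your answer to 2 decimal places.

9.4 × 1.414⁶ = 9.4 × 7.99275 ≈ 75.13

75.13pt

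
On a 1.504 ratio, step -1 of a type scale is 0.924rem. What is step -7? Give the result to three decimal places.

Moving from step -1 to step -7 is 6 steps down, so divide by r⁶.
0.924 ÷ 1.504⁶ = 0.924 ÷ 11.57409 ≈ 0.080

0.080rem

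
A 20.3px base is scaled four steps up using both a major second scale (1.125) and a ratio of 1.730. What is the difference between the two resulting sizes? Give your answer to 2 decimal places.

149.32px

Major second: 20.3 × 1.125⁴ = 32.5167px
At 1.730: 20.3 × 1.730⁴ = 181.8362px
Difference: 181.8362 − 32.5167 = 149.3195px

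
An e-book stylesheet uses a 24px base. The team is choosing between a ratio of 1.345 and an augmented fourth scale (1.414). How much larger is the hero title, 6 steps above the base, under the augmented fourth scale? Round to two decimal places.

At 1.345: 24.0 × 1.345⁶ = 142.0839px
Augmented fourth: 24.0 × 1.414⁶ = 191.8261px
Difference: 191.8261 − 142.0839 = 49.7422px

49.74px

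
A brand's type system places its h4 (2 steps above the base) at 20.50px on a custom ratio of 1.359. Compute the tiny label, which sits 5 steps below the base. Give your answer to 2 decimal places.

2.39px

20.50 ÷ 1.359⁷ = 20.50 ÷ 8.56123 ≈ 2.395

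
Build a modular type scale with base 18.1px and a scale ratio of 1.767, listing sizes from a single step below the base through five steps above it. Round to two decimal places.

Step -1: 18.1 ÷ 1.767 = 10.24
Step 0: 18.1px
Step 1: 18.1 × 1.767 = 31.98
Step 2: 18.1 × 1.767² = 56.51
Step 3: 18.1 × 1.767³ = 99.86
Step 4: 18.1 × 1.767⁴ = 176.45
Step 5: 18.1 × 1.767⁵ = 311.79

10.24px, 18.10px, 31.98px, 56.51px, 99.86px, 176.45px, 311.79px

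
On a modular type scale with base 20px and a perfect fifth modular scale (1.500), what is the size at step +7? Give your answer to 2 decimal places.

20.0 × 1.500⁷ = 20.0 × 17.08594 ≈ 341.72

341.72px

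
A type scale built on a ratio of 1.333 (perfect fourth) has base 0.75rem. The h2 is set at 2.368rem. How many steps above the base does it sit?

1.333ⁿ = 2.368 / 0.75 = 3.1573
n = ln(3.1573) / ln(1.333) = 1.1497 / 0.2874 ≈ 4.00

4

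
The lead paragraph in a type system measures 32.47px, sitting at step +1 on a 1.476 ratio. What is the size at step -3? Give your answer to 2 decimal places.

32.47 ÷ 1.476⁴ = 32.47 ÷ 4.74619 ≈ 6.841

6.84px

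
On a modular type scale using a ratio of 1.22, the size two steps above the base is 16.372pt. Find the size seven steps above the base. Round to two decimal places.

The gap is 7 − (2) = 5 steps, so the factor is 1.22^5.
16.372 × 1.22⁵ = 16.372 × 2.70271 ≈ 44.249

44.25pt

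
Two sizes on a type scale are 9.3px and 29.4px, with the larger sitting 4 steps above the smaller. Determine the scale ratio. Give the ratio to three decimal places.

The ratio satisfies 9.3 × r⁴ = 29.4, so r = (29.4 / 9.3)^(1/4).
r = 3.1613^(1/4) ≈ 1.3334

1.333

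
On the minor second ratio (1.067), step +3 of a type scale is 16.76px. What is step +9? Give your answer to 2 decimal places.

24.73px

The gap is 9 − (3) = 6 steps, so the factor is 1.067^6.
16.76 × 1.067⁶ = 16.76 × 1.47566 ≈ 24.732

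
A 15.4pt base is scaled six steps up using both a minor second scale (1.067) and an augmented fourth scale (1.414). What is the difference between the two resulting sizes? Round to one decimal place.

Minor second: 15.4 × 1.067⁶ = 22.725pt
Augmented fourth: 15.4 × 1.414⁶ = 123.088pt
Difference: 123.088 − 22.725 = 100.363pt

100.4pt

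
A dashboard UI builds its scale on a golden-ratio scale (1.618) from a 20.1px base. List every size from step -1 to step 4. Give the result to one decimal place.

Step -1: 20.1 ÷ 1.618 = 12.4
Step 0: 20.1px
Step 1: 20.1 × 1.618 = 32.5
Step 2: 20.1 × 1.618² = 52.6
Step 3: 20.1 × 1.618³ = 85.1
Step 4: 20.1 × 1.618⁴ = 137.8

12.4px, 20.1px, 32.5px, 52.6px, 85.1px, 137.8px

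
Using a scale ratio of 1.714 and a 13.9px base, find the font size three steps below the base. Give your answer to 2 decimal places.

2.76px

A modular type scale is a geometric sequence: sizeₙ = base × rⁿ.
13.9 ÷ 1.714³ = 13.9 ÷ 5.03538 ≈ 2.76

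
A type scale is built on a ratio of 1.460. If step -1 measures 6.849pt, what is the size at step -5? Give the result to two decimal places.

6.849 ÷ 1.460⁴ = 6.849 ÷ 4.54372 ≈ 1.507

1.51pt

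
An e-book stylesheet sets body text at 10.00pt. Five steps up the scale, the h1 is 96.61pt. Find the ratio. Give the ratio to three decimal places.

The ratio satisfies 10.00 × r⁵ = 96.61, so r = (96.61 / 10.00)^(1/5).
r = 9.6610^(1/5) ≈ 1.5740

1.574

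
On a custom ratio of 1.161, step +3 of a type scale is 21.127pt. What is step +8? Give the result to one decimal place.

44.6pt

The gap is 8 − (3) = 5 steps, so the factor is 1.161^5.
21.127 × 1.161⁵ = 21.127 × 2.10941 ≈ 44.566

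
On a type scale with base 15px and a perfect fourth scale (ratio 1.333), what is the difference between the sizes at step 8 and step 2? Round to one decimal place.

122.9px

Step 2: 15.0 × 1.333² = 26.653px
Step 8: 15.0 × 1.333⁸ = 149.531px
Difference: 149.531 − 26.653 = 122.878px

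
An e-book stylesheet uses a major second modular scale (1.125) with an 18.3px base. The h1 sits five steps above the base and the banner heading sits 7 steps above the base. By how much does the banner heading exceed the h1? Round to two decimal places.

8.76px

Step 5: 18.3 × 1.125⁵ = 32.9772px
Step 7: 18.3 × 1.125⁷ = 41.7368px
Difference: 41.7368 − 32.9772 = 8.7596px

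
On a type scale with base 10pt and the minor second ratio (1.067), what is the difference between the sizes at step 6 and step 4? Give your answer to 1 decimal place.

Step 4: 10.0 × 1.067⁴ = 12.962pt
Step 6: 10.0 × 1.067⁶ = 14.757pt
Difference: 14.757 − 12.962 = 1.795pt

1.8pt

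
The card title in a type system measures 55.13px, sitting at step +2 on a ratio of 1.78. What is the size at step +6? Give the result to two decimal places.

553.44px

The gap is 6 − (2) = 4 steps, so the factor is 1.78^4.
55.13 × 1.78⁴ = 55.13 × 10.03876 ≈ 553.437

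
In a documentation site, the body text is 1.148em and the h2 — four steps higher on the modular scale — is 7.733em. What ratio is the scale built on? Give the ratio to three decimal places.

r⁴ = 7.733 / 1.148, so r = (7.733/1.148)^(1/4).
r = 6.7361^(1/4) ≈ 1.6110

1.611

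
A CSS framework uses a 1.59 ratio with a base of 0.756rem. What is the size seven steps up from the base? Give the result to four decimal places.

19.4223rem

0.756 × 1.59⁷ = 0.756 × 25.69093 ≈ 19.4223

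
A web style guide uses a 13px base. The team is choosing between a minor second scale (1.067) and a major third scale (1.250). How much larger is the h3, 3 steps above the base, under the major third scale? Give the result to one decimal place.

9.6px

Minor second: 13.0 × 1.067³ = 15.792px
Major third: 13.0 × 1.250³ = 25.391px
Difference: 25.391 − 15.792 = 9.599px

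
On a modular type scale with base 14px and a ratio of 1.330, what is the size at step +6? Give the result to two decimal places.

Every step multiplies by the scale ratio.
14.0 × 1.330⁶ = 14.0 × 5.53490 ≈ 77.49

77.49px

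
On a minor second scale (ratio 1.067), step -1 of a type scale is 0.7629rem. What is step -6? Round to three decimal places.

The gap is -6 − (-1) = -5 steps, so the factor is 1.067^-5.
0.7629 ÷ 1.067⁵ = 0.7629 ÷ 1.38300 ≈ 0.552

0.552rem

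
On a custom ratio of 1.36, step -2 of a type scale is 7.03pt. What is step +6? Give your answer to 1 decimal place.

82.3pt

Moving from step -2 to step +6 is 8 steps up, so multiply by r⁸.
7.03 × 1.36⁸ = 7.03 × 11.70338 ≈ 82.275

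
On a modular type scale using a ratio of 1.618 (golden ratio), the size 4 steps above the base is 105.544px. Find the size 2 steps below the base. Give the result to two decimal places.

5.88px

The gap is -2 − (4) = -6 steps, so the factor is 1.618^-6.
105.544 ÷ 1.618⁶ = 105.544 ÷ 17.94201 ≈ 5.883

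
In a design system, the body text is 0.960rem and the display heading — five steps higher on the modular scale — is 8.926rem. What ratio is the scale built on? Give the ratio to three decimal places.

1.562

The ratio satisfies 0.960 × r⁵ = 8.926, so r = (8.926 / 0.960)^(1/5).
r = 9.2979^(1/5) ≈ 1.5620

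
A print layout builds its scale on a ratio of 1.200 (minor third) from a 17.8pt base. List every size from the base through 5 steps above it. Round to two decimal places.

Step 0: 17.8pt
Step 1: 17.8 × 1.200 = 21.36
Step 2: 17.8 × 1.200² = 25.63
Step 3: 17.8 × 1.200³ = 30.76
Step 4: 17.8 × 1.200⁴ = 36.91
Step 5: 17.8 × 1.200⁵ = 44.29

17.80pt, 21.36pt, 25.63pt, 30.76pt, 36.91pt, 44.29pt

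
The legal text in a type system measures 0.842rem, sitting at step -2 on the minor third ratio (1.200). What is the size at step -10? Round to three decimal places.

0.842 ÷ 1.200⁸ = 0.842 ÷ 4.29982 ≈ 0.196

0.196rem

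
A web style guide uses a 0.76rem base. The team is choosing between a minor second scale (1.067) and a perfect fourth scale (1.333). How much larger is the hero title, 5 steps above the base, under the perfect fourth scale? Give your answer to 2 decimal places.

Minor second: 0.76 × 1.067⁵ = 1.0511rem
Perfect fourth: 0.76 × 1.333⁵ = 3.1986rem
Difference: 3.1986 − 1.0511 = 2.1475rem

2.15rem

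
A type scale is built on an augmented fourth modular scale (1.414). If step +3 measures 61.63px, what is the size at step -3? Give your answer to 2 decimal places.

Moving from step +3 to step -3 is 6 steps down, so divide by r⁶.
61.63 ÷ 1.414⁶ = 61.63 ÷ 7.99275 ≈ 7.711

7.71px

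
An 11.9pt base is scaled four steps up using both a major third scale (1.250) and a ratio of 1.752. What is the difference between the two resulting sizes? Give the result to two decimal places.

Major third: 11.9 × 1.250⁴ = 29.0527pt
At 1.752: 11.9 × 1.752⁴ = 112.1201pt
Difference: 112.1201 − 29.0527 = 83.0674pt

83.07pt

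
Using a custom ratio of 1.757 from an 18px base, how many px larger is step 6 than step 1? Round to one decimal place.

Step 1: 18.0 × 1.757 = 31.626px
Step 6: 18.0 × 1.757⁶ = 529.545px
Difference: 529.545 − 31.626 = 497.919px

497.9px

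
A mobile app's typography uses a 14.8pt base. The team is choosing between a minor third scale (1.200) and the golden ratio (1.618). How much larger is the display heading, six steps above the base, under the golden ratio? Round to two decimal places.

221.35pt

Minor third: 14.8 × 1.200⁶ = 44.1926pt
Golden ratio: 14.8 × 1.618⁶ = 265.5418pt
Difference: 265.5418 − 44.1926 = 221.3492pt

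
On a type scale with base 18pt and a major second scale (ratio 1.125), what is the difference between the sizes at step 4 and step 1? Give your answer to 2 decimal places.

Step 1: 18.0 × 1.125 = 20.2500pt
Step 4: 18.0 × 1.125⁴ = 28.8325pt
Difference: 28.8325 − 20.2500 = 8.5825pt

8.58pt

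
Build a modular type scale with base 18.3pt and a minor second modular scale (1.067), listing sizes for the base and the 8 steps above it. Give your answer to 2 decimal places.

18.30pt, 19.53pt, 20.83pt, 22.23pt, 23.72pt, 25.31pt, 27.00pt, 28.81pt, 30.74pt

Step 0: 18.3pt
Step 1: 18.3 × 1.067 = 19.53
Step 2: 18.3 × 1.067² = 20.83
Step 3: 18.3 × 1.067³ = 22.23
Step 4: 18.3 × 1.067⁴ = 23.72
Step 5: 18.3 × 1.067⁵ = 25.31
Step 6: 18.3 × 1.067⁶ = 27.00
Step 7: 18.3 × 1.067⁷ = 28.81
Step 8: 18.3 × 1.067⁸ = 30.74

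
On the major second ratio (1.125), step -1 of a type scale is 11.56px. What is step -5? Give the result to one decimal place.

11.56 ÷ 1.125⁴ = 11.56 ÷ 1.60181 ≈ 7.217

7.2px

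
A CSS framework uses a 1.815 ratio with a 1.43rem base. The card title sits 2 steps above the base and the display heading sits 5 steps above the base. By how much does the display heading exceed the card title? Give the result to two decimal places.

Step 2: 1.43 × 1.815² = 4.7107rem
Step 5: 1.43 × 1.815⁵ = 28.1656rem
Difference: 28.1656 − 4.7107 = 23.4549rem

23.45rem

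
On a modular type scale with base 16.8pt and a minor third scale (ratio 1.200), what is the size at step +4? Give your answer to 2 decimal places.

34.84pt

16.8 × 1.200⁴ = 16.8 × 2.07360 ≈ 34.84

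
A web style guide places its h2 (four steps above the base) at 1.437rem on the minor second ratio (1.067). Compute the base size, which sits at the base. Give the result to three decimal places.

1.109rem

Moving from step +4 to step +0 is 4 steps down, so divide by r⁴.
1.437 ÷ 1.067⁴ = 1.437 ÷ 1.29616 ≈ 1.109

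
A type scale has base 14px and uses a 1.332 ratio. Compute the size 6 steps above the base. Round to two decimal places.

14.0 × 1.332⁶ = 14.0 × 5.58503 ≈ 78.19

78.19px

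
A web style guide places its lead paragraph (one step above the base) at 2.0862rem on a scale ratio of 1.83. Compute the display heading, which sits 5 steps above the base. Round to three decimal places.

2.0862 × 1.83⁴ = 2.0862 × 11.21513 ≈ 23.397

23.397rem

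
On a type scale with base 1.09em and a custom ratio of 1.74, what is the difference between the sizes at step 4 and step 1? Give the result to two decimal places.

Step 1: 1.09 × 1.74 = 1.8966em
Step 4: 1.09 × 1.74⁴ = 9.9913em
Difference: 9.9913 − 1.8966 = 8.0947em

8.09em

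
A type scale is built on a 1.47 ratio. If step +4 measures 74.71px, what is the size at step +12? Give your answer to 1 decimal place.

1629.0px

74.71 × 1.47⁸ = 74.71 × 21.80413 ≈ 1628.986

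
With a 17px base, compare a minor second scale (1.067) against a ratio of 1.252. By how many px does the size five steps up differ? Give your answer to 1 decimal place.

Minor second: 17.0 × 1.067⁵ = 23.511px
At 1.252: 17.0 × 1.252⁵ = 52.296px
Difference: 52.296 − 23.511 = 28.785px

28.8px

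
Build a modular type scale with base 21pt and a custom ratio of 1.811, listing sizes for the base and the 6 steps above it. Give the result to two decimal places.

Step 0: 21pt
Step 1: 21.0 × 1.811 = 38.03
Step 2: 21.0 × 1.811² = 68.87
Step 3: 21.0 × 1.811³ = 124.73
Step 4: 21.0 × 1.811⁴ = 225.89
Step 5: 21.0 × 1.811⁵ = 409.08
Step 6: 21.0 × 1.811⁶ = 740.85

21.00pt, 38.03pt, 68.87pt, 124.73pt, 225.89pt, 409.08pt, 740.85pt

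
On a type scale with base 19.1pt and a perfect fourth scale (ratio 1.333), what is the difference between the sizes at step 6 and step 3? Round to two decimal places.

Step 3: 19.1 × 1.333³ = 45.2401pt
Step 6: 19.1 × 1.333⁶ = 107.1554pt
Difference: 107.1554 − 45.2401 = 61.9153pt

61.92pt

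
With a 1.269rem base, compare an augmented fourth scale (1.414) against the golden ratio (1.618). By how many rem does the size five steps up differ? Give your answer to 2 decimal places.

Augmented fourth: 1.269 × 1.414⁵ = 7.1731rem
Golden ratio: 1.269 × 1.618⁵ = 14.0719rem
Difference: 14.0719 − 7.1731 = 6.8988rem

6.90rem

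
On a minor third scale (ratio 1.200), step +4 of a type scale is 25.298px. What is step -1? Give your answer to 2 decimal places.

10.17px

Moving from step +4 to step -1 is 5 steps down, so divide by r⁵.
25.298 ÷ 1.200⁵ = 25.298 ÷ 2.48832 ≈ 10.167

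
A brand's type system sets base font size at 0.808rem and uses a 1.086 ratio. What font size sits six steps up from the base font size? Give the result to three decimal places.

1.326rem

Every step multiplies by the scale ratio.
0.808 × 1.086⁶ = 0.808 × 1.64051 ≈ 1.326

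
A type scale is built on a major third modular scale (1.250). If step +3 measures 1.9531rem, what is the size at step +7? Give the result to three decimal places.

Moving from step +3 to step +7 is 4 steps up, so multiply by r⁴.
1.9531 × 1.250⁴ = 1.9531 × 2.44141 ≈ 4.768

4.768rem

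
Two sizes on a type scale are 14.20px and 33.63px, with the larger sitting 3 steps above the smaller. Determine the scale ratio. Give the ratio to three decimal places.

r³ = 33.63 / 14.20, so r = (33.63/14.20)^(1/3).
r = 2.3683^(1/3) ≈ 1.3329

1.333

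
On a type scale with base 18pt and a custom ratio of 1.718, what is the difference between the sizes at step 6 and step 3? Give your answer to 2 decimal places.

371.55pt

Step 3: 18.0 × 1.718³ = 91.2729pt
Step 6: 18.0 × 1.718⁶ = 462.8193pt
Difference: 462.8193 − 91.2729 = 371.5464pt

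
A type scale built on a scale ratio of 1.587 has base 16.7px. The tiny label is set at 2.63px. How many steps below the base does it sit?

1.587ⁿ = 16.7 / 2.63 = 6.3498
n = ln(6.3498) / ln(1.587) = 1.8484 / 0.4618 ≈ 4.00

4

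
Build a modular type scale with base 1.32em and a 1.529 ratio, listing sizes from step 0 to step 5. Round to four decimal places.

1.3200em, 2.0183em, 3.0860em, 4.7184em, 7.2145em, 11.0309em

Step 0: 1.32em
Step 1: 1.32 × 1.529 = 2.0183
Step 2: 1.32 × 1.529² = 3.0860
Step 3: 1.32 × 1.529³ = 4.7184
Step 4: 1.32 × 1.529⁴ = 7.2145
Step 5: 1.32 × 1.529⁵ = 11.0309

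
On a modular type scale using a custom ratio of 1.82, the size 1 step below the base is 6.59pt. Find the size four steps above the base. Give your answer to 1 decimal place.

131.6pt

The gap is 4 − (-1) = 5 steps, so the factor is 1.82^5.
6.59 × 1.82⁵ = 6.59 × 19.96903 ≈ 131.596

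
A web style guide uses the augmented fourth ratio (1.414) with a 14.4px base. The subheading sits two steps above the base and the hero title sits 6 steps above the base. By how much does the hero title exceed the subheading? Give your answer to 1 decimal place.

86.3px

Step 2: 14.4 × 1.414² = 28.791px
Step 6: 14.4 × 1.414⁶ = 115.096px
Difference: 115.096 − 28.791 = 86.305px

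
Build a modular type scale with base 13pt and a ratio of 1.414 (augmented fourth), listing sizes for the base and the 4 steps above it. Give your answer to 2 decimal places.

Step 0: 13pt
Step 1: 13.0 × 1.414 = 18.38
Step 2: 13.0 × 1.414² = 25.99
Step 3: 13.0 × 1.414³ = 36.75
Step 4: 13.0 × 1.414⁴ = 51.97

13.00pt, 18.38pt, 25.99pt, 36.75pt, 51.97pt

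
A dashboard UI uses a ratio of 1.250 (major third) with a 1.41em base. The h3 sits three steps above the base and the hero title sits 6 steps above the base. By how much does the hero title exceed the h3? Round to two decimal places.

2.62em

Step 3: 1.41 × 1.250³ = 2.7539em
Step 6: 1.41 × 1.250⁶ = 5.3787em
Difference: 5.3787 − 2.7539 = 2.6248em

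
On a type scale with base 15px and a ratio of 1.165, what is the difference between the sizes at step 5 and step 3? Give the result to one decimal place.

8.5px

Step 3: 15.0 × 1.165³ = 23.718px
Step 5: 15.0 × 1.165⁵ = 32.190px
Difference: 32.190 − 23.718 = 8.472px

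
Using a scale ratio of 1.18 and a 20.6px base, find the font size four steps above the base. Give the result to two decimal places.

39.94px

20.6 × 1.18⁴ = 20.6 × 1.93878 ≈ 39.94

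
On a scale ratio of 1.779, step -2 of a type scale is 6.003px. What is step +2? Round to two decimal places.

The gap is 2 − (-2) = 4 steps, so the factor is 1.779^4.
6.003 × 1.779⁴ = 6.003 × 10.01622 ≈ 60.127

60.13px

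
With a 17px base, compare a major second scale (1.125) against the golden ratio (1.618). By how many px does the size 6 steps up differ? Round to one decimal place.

Major second: 17.0 × 1.125⁶ = 34.464px
Golden ratio: 17.0 × 1.618⁶ = 305.014px
Difference: 305.014 − 34.464 = 270.550px

270.6px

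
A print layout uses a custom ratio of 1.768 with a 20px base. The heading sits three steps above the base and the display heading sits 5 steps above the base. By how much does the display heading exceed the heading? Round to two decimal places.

Step 3: 20.0 × 1.768³ = 110.5291px
Step 5: 20.0 × 1.768⁵ = 345.4946px
Difference: 345.4946 − 110.5291 = 234.9655px

234.97px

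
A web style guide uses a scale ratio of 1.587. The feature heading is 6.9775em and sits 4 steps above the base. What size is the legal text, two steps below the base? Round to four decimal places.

6.9775 ÷ 1.587⁶ = 6.9775 ÷ 15.97576 ≈ 0.4368

0.4368em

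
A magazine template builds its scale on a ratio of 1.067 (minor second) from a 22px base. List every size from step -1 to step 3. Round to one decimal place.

Step -1: 22.0 ÷ 1.067 = 20.6
Step 0: 22px
Step 1: 22.0 × 1.067 = 23.5
Step 2: 22.0 × 1.067² = 25.0
Step 3: 22.0 × 1.067³ = 26.7

20.6px, 22.0px, 23.5px, 25.0px, 26.7px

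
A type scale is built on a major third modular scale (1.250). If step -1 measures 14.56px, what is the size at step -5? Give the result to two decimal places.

Moving from step -1 to step -5 is 4 steps down, so divide by r⁴.
14.56 ÷ 1.250⁴ = 14.56 ÷ 2.44141 ≈ 5.964

5.96px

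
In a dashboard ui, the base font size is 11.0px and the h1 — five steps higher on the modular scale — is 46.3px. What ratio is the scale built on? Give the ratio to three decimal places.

r⁵ = 46.3 / 11.0, so r = (46.3/11.0)^(1/5).
r = 4.2091^(1/5) ≈ 1.3330

1.333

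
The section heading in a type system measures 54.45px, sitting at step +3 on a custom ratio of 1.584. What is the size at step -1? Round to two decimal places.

54.45 ÷ 1.584⁴ = 54.45 ÷ 6.29536 ≈ 8.649

8.65px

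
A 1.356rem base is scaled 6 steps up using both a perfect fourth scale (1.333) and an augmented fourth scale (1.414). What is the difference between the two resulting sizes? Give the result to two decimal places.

Perfect fourth: 1.356 × 1.333⁶ = 7.6075rem
Augmented fourth: 1.356 × 1.414⁶ = 10.8382rem
Difference: 10.8382 − 7.6075 = 3.2307rem

3.23rem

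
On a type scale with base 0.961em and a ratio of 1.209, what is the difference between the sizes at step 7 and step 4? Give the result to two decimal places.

Step 4: 0.961 × 1.209⁴ = 2.0532em
Step 7: 0.961 × 1.209⁷ = 3.6283em
Difference: 3.6283 − 2.0532 = 1.5751em

1.58em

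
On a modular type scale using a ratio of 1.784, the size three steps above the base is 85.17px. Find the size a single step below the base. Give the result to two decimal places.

8.41px

Moving from step +3 to step -1 is 4 steps down, so divide by r⁴.
85.17 ÷ 1.784⁴ = 85.17 ÷ 10.12930 ≈ 8.408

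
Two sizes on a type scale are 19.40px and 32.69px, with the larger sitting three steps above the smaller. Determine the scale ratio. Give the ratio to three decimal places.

The ratio satisfies 19.40 × r³ = 32.69, so r = (32.69 / 19.40)^(1/3).
r = 1.6851^(1/3) ≈ 1.1900

1.190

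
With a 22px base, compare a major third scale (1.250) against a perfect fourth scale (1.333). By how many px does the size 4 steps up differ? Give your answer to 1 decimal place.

Major third: 22.0 × 1.250⁴ = 53.711px
Perfect fourth: 22.0 × 1.333⁴ = 69.461px
Difference: 69.461 − 53.711 = 15.750px

15.8px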